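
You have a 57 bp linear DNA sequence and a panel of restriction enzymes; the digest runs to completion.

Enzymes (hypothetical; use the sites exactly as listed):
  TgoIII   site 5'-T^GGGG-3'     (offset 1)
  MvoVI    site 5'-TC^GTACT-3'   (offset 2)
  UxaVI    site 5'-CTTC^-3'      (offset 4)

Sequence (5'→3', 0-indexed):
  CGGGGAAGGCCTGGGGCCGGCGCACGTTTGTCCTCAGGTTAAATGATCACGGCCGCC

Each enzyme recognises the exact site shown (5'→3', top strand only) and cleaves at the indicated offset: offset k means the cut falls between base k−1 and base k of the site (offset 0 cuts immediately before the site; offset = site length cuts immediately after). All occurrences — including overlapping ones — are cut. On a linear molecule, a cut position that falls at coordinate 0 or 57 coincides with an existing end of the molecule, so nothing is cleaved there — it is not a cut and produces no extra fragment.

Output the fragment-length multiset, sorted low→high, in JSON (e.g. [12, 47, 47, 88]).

[12,45]

Site scan:
  TgoIII (TGGGG, off=1): starts [11] → cuts [12]
  MvoVI (TCGTACT, off=2): no sites
  UxaVI (CTTC, off=4): no sites

All cut coordinates (distinct, sorted): [12]

Fragments:
  [0,12): 12 bp
  [12,57): 45 bp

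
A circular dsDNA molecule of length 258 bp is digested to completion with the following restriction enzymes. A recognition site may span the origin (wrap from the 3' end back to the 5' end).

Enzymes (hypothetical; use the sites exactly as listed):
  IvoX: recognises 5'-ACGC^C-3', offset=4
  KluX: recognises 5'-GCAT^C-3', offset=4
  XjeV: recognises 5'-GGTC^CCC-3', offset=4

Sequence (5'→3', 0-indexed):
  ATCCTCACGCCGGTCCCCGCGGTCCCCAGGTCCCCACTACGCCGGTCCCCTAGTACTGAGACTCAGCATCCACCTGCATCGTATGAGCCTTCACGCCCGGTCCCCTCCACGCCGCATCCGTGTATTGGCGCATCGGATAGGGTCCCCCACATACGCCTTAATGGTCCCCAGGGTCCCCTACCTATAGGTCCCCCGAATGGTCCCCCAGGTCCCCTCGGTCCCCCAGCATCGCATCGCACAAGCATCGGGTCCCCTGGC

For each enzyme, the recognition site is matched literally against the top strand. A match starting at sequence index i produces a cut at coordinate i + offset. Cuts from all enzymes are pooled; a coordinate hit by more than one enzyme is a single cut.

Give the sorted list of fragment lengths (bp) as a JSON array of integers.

Per-enzyme occurrences:
  IvoX (ACGCC, off=4): starts [6, 38, 92, 108, 152] → cuts [10, 42, 96, 112, 156]
  KluX (GCATC, off=4): starts [65, 75, 113, 129, 225, 230, 241, 256] → cuts [2, 69, 79, 117, 133, 229, 234, 245]
  XjeV (GGTCCCC, off=4): starts [11, 20, 28, 43, 98, 140, 162, 171, 186, 198, 207, 216, 247] → cuts [15, 24, 32, 47, 102, 144, 166, 175, 190, 202, 211, 220, 251]

Pooled cuts: [2, 10, 15, 24, 32, 42, 47, 69, 79, 96, 102, 112, 117, 133, 144, 156, 166, 175, 190, 202, 211, 220, 229, 234, 245, 251]

Fragment lengths:
  2→10: 8 bp
  10→15: 5 bp
  15→24: 9 bp
  24→32: 8 bp
  32→42: 10 bp
  42→47: 5 bp
  47→69: 22 bp
  69→79: 10 bp
  79→96: 17 bp
  96→102: 6 bp
  102→112: 10 bp
  112→117: 5 bp
  117→133: 16 bp
  133→144: 11 bp
  144→156: 12 bp
  156→166: 10 bp
  166→175: 9 bp
  175→190: 15 bp
  190→202: 12 bp
  202→211: 9 bp
  211→220: 9 bp
  220→229: 9 bp
  229→234: 5 bp
  234→245: 11 bp
  245→251: 6 bp
  251→2 (wrap): 258-251+2 = 9 bp

[5,5,5,5,6,6,8,8,9,9,9,9,9,9,10,10,10,10,11,11,12,12,15,16,17,22]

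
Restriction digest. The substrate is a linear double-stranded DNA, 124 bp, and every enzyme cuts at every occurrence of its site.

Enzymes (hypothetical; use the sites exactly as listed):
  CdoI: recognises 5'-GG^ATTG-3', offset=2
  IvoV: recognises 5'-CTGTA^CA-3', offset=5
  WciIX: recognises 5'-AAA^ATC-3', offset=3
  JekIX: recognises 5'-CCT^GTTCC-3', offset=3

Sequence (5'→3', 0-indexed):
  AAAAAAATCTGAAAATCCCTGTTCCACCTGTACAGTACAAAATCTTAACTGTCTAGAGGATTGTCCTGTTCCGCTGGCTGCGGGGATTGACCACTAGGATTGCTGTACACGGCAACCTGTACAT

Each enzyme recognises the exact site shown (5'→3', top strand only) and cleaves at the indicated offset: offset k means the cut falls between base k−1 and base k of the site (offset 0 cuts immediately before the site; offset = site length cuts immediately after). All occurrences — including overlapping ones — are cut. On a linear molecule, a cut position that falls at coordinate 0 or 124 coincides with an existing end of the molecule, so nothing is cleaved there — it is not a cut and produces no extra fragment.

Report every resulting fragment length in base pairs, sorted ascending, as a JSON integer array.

[3,6,6,8,8,9,9,12,13,14,18,18]

Scan for sites:
  CdoI GGATTG/2: at [57, 83, 96] ⇒ [59, 85, 98]
  IvoV CTGTACA/5: at [27, 102, 116] ⇒ [32, 107, 121]
  WciIX AAAATC/3: at [3, 11, 38] ⇒ [6, 14, 41]
  JekIX CCTGTTCC/3: at [17, 64] ⇒ [20, 67]

All cut coordinates (distinct, sorted): [6, 14, 20, 32, 41, 59, 67, 85, 98, 107, 121]

Fragments:
  [0,6): 6 bp
  [6,14): 8 bp
  [14,20): 6 bp
  [20,32): 12 bp
  [32,41): 9 bp
  [41,59): 18 bp
  [59,67): 8 bp
  [67,85): 18 bp
  [85,98): 13 bp
  [98,107): 9 bp
  [107,121): 14 bp
  [121,124): 3 bp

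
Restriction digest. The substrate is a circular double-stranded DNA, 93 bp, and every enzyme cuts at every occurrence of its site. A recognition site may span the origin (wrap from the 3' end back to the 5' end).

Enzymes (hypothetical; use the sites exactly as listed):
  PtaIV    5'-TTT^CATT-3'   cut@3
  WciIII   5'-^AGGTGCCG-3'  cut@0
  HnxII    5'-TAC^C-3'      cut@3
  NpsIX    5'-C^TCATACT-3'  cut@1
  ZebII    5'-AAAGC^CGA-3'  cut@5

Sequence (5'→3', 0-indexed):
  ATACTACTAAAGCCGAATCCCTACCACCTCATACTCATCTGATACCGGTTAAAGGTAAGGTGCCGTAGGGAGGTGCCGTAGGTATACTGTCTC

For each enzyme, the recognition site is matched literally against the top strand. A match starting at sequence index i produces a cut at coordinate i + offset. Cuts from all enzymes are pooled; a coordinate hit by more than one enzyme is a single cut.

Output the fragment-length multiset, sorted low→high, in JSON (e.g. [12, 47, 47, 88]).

Per-enzyme occurrences:
  PtaIV (TTTCATT, off=3): no sites
  WciIII AGGTGCCG/0: at [57, 70] ⇒ [57, 70]
  HnxII TACC/3: at [21, 42] ⇒ [24, 45]
  NpsIX CTCATACT/1: at [27, 90] ⇒ [28, 91]
  ZebII AAAGCCGA/5: at [8] ⇒ [13]

Pooled cuts: [13, 24, 28, 45, 57, 70, 91]

Fragments:
  13→24: 11 bp
  24→28: 4 bp
  28→45: 17 bp
  45→57: 12 bp
  57→70: 13 bp
  70→91: 21 bp
  91→13 (wrap): 93-91+13 = 15 bp

[4,11,12,13,15,17,21]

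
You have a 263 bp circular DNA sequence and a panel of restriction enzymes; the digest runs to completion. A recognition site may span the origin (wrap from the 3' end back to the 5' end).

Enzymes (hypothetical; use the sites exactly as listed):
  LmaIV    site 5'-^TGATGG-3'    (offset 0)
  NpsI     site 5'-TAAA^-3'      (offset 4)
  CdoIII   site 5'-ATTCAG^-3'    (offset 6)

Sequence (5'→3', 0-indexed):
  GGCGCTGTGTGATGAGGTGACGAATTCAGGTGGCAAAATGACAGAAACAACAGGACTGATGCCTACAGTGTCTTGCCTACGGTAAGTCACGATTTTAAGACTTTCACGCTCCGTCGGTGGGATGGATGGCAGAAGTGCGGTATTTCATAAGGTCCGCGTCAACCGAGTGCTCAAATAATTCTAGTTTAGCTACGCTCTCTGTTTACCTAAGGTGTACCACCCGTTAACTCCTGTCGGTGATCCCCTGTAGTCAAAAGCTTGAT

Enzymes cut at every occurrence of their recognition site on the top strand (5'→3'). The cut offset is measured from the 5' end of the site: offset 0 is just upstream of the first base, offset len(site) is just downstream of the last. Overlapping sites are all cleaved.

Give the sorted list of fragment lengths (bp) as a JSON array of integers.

Per-enzyme occurrences:
  LmaIV TGATGG/0: at [259] ⇒ [259]
  NpsI (TAAA, off=4): no sites
  CdoIII ATTCAG/6: at [23] ⇒ [29]

Pooled cuts: [29, 259]

Fragment lengths:
  29→259: 230 bp
  259→29 (wrap): 263-259+29 = 33 bp

[33,230]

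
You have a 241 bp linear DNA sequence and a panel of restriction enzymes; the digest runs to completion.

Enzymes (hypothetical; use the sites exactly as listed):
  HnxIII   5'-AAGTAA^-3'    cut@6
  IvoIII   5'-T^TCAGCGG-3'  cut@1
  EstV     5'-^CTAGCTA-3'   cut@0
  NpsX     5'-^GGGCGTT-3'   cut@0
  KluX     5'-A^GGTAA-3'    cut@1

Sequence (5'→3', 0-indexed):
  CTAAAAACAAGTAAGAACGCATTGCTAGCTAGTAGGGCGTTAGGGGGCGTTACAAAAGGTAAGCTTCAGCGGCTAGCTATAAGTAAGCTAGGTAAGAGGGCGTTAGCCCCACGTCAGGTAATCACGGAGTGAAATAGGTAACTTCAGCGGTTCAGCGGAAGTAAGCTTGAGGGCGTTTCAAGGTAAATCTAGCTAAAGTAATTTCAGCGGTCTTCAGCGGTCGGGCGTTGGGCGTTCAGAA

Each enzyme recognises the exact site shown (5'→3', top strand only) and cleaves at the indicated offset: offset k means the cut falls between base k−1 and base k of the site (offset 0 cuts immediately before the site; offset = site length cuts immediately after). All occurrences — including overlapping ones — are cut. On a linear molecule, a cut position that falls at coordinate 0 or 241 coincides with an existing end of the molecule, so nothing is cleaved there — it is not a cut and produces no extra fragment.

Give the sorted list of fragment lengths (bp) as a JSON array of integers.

Scan for sites:
  HnxIII (AAGTAA, off=6): starts [8, 80, 158, 195] → cuts [14, 86, 164, 201]
  IvoIII (TTCAGCGG, off=1): starts [64, 142, 150, 202, 212] → cuts [65, 143, 151, 203, 213]
  EstV (CTAGCTA, off=0): starts [24, 72, 188] → cuts [24, 72, 188]
  NpsX (GGGCGTT, off=0): starts [34, 44, 97, 170, 222, 229] → cuts [34, 44, 97, 170, 222, 229]
  KluX (AGGTAA, off=1): starts [56, 89, 115, 135, 180] → cuts [57, 90, 116, 136, 181]

All cut coordinates (distinct, sorted): [14, 24, 34, 44, 57, 65, 72, 86, 90, 97, 116, 136, 143, 151, 164, 170, 181, 188, 201, 203, 213, 222, 229]

Fragments:
  [0,14): 14 bp
  [14,24): 10 bp
  [24,34): 10 bp
  [34,44): 10 bp
  [44,57): 13 bp
  [57,65): 8 bp
  [65,72): 7 bp
  [72,86): 14 bp
  [86,90): 4 bp
  [90,97): 7 bp
  [97,116): 19 bp
  [116,136): 20 bp
  [136,143): 7 bp
  [143,151): 8 bp
  [151,164): 13 bp
  [164,170): 6 bp
  [170,181): 11 bp
  [181,188): 7 bp
  [188,201): 13 bp
  [201,203): 2 bp
  [203,213): 10 bp
  [213,222): 9 bp
  [222,229): 7 bp
  [229,241): 12 bp

[2,4,6,7,7,7,7,7,8,8,9,10,10,10,10,11,12,13,13,13,14,14,19,20]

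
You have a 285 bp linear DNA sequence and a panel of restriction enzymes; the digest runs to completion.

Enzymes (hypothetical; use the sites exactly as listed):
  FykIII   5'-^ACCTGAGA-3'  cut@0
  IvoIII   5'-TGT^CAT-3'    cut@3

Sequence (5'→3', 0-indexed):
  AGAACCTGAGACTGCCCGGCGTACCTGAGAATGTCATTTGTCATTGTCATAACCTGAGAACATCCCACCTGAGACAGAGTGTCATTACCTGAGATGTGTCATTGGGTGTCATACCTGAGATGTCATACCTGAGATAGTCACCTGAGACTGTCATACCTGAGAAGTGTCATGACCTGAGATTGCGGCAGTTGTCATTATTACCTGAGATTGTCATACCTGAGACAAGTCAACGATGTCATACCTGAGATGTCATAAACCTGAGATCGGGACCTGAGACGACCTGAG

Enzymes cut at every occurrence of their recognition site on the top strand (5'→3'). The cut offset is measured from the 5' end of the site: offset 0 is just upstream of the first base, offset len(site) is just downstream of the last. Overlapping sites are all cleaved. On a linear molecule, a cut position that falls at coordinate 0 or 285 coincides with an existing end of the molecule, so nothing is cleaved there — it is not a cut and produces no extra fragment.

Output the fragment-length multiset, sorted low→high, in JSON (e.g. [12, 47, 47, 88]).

[3,3,3,3,3,3,4,4,4,5,6,7,7,10,11,11,12,12,12,13,13,13,13,15,16,17,19,21,22]

Per-enzyme occurrences:
  FykIII (ACCTGAGA, off=0): starts [3, 22, 51, 66, 86, 112, 126, 139, 154, 171, 199, 214, 239, 255, 268] → cuts [3, 22, 51, 66, 86, 112, 126, 139, 154, 171, 199, 214, 239, 255, 268]
  IvoIII (TGTCAT, off=3): starts [31, 38, 44, 79, 96, 106, 120, 148, 164, 189, 208, 233, 247] → cuts [34, 41, 47, 82, 99, 109, 123, 151, 167, 192, 211, 236, 250]

All cut coordinates (distinct, sorted): [3, 22, 34, 41, 47, 51, 66, 82, 86, 99, 109, 112, 123, 126, 139, 151, 154, 167, 171, 192, 199, 211, 214, 236, 239, 250, 255, 268]

Fragment lengths:
  [0,3): 3 bp
  [3,22): 19 bp
  [22,34): 12 bp
  [34,41): 7 bp
  [41,47): 6 bp
  [47,51): 4 bp
  [51,66): 15 bp
  [66,82): 16 bp
  [82,86): 4 bp
  [86,99): 13 bp
  [99,109): 10 bp
  [109,112): 3 bp
  [112,123): 11 bp
  [123,126): 3 bp
  [126,139): 13 bp
  [139,151): 12 bp
  [151,154): 3 bp
  [154,167): 13 bp
  [167,171): 4 bp
  [171,192): 21 bp
  [192,199): 7 bp
  [199,211): 12 bp
  [211,214): 3 bp
  [214,236): 22 bp
  [236,239): 3 bp
  [239,250): 11 bp
  [250,255): 5 bp
  [255,268): 13 bp
  [268,285): 17 bp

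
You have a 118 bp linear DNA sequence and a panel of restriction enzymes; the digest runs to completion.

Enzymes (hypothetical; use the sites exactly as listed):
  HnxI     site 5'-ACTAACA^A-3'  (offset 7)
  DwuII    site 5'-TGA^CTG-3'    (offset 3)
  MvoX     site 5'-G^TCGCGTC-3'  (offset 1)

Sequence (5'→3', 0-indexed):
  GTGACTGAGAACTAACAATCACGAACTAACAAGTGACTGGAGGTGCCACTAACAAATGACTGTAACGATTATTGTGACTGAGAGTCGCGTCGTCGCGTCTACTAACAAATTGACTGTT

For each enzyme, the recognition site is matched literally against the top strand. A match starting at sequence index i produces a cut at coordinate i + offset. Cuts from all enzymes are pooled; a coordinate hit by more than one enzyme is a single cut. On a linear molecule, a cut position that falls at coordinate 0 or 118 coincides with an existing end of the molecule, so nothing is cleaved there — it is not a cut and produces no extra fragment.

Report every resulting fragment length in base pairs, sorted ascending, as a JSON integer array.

[4,5,5,5,6,7,8,13,14,15,18,18]

Scan for sites:
  HnxI (ACTAACAA, off=7): starts [10, 24, 47, 100] → cuts [17, 31, 54, 107]
  DwuII (TGACTG, off=3): starts [1, 33, 56, 74, 110] → cuts [4, 36, 59, 77, 113]
  MvoX (GTCGCGTC, off=1): starts [83, 91] → cuts [84, 92]

All cut coordinates (distinct, sorted): [4, 17, 31, 36, 54, 59, 77, 84, 92, 107, 113]

Fragment lengths:
  [0,4): 4 bp
  [4,17): 13 bp
  [17,31): 14 bp
  [31,36): 5 bp
  [36,54): 18 bp
  [54,59): 5 bp
  [59,77): 18 bp
  [77,84): 7 bp
  [84,92): 8 bp
  [92,107): 15 bp
  [107,113): 6 bp
  [113,118): 5 bp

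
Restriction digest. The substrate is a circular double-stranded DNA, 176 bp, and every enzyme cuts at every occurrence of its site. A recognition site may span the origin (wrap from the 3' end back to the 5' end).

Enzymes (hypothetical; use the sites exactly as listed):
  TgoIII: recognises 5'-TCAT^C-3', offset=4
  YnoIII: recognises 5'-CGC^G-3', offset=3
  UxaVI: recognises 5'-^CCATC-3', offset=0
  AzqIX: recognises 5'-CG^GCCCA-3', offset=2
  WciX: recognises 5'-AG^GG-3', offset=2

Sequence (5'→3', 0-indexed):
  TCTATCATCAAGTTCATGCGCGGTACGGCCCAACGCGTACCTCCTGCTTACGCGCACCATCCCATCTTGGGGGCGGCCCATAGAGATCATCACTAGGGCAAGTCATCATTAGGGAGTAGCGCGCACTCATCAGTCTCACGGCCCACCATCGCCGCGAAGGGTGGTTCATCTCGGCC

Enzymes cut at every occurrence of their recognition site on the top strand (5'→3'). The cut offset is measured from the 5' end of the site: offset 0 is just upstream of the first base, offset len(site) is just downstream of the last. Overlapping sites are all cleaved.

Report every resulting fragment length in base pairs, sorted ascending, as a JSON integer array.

[3,4,5,5,6,6,6,8,9,10,10,10,10,10,13,14,15,15,17]

Site scan:
  TgoIII (TCATC, off=4): starts [4, 86, 102, 126, 165] → cuts [8, 90, 106, 130, 169]
  YnoIII (CGCG, off=3): starts [18, 33, 50, 119, 152] → cuts [21, 36, 53, 122, 155]
  UxaVI (CCATC, off=0): starts [56, 61, 145] → cuts [56, 61, 145]
  AzqIX (CGGCCCA, off=2): starts [25, 73, 138] → cuts [27, 75, 140]
  WciX (AGGG, off=2): starts [94, 110, 157] → cuts [96, 112, 159]

All cut coordinates (distinct, sorted): [8, 21, 27, 36, 53, 56, 61, 75, 90, 96, 106, 112, 122, 130, 140, 145, 155, 159, 169]

Fragments:
  8→21: 13 bp
  21→27: 6 bp
  27→36: 9 bp
  36→53: 17 bp
  53→56: 3 bp
  56→61: 5 bp
  61→75: 14 bp
  75→90: 15 bp
  90→96: 6 bp
  96→106: 10 bp
  106→112: 6 bp
  112→122: 10 bp
  122→130: 8 bp
  130→140: 10 bp
  140→145: 5 bp
  145→155: 10 bp
  155→159: 4 bp
  159→169: 10 bp
  169→8 (wrap): 176-169+8 = 15 bp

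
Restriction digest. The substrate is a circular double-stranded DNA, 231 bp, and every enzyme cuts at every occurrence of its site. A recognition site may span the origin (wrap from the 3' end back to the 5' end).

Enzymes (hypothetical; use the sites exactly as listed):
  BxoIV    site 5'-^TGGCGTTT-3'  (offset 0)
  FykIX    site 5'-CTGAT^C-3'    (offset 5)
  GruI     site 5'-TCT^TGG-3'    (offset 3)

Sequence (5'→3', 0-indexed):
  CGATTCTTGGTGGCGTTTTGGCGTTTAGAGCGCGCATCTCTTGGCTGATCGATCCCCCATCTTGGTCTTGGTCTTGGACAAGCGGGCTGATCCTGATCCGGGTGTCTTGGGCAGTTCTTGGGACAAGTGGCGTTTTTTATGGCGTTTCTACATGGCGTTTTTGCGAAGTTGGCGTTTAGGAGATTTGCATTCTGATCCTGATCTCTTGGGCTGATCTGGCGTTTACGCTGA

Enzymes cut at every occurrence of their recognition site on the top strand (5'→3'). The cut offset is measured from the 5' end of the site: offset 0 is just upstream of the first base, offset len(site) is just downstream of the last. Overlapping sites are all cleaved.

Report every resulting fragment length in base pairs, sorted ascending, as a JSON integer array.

Site scan:
  BxoIV (TGGCGTTT, off=0): starts [10, 18, 127, 139, 152, 169, 216] → cuts [10, 18, 127, 139, 152, 169, 216]
  FykIX (CTGATC, off=5): starts [44, 86, 92, 191, 197, 210] → cuts [49, 91, 97, 196, 202, 215]
  GruI (TCTTGG, off=3): starts [4, 38, 59, 65, 71, 104, 115, 203] → cuts [7, 41, 62, 68, 74, 107, 118, 206]

Pooled cuts: [7, 10, 18, 41, 49, 62, 68, 74, 91, 97, 107, 118, 127, 139, 152, 169, 196, 202, 206, 215, 216]

Fragments:
  7→10: 3 bp
  10→18: 8 bp
  18→41: 23 bp
  41→49: 8 bp
  49→62: 13 bp
  62→68: 6 bp
  68→74: 6 bp
  74→91: 17 bp
  91→97: 6 bp
  97→107: 10 bp
  107→118: 11 bp
  118→127: 9 bp
  127→139: 12 bp
  139→152: 13 bp
  152→169: 17 bp
  169→196: 27 bp
  196→202: 6 bp
  202→206: 4 bp
  206→215: 9 bp
  215→216: 1 bp
  216→7 (wrap): 231-216+7 = 22 bp

[1,3,4,6,6,6,6,8,8,9,9,10,11,12,13,13,17,17,22,23,27]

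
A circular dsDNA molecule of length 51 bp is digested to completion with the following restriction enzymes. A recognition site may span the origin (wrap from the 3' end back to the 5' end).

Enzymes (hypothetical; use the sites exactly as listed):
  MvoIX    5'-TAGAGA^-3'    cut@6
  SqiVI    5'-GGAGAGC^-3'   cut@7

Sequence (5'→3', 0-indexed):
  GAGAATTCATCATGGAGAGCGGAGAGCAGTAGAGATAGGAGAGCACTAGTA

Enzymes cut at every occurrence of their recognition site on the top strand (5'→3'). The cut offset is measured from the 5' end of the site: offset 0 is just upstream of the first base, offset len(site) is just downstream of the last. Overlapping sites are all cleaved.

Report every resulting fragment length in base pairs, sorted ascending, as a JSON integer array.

[7,8,9,11,16]

Per-enzyme occurrences:
  MvoIX (TAGAGA, off=6): starts [29, 49] → cuts [4, 35]
  SqiVI (GGAGAGC, off=7): starts [13, 20, 37] → cuts [20, 27, 44]

All cut coordinates (distinct, sorted): [4, 20, 27, 35, 44]

Fragment lengths:
  4→20: 16 bp
  20→27: 7 bp
  27→35: 8 bp
  35→44: 9 bp
  44→4 (wrap): 51-44+4 = 11 bp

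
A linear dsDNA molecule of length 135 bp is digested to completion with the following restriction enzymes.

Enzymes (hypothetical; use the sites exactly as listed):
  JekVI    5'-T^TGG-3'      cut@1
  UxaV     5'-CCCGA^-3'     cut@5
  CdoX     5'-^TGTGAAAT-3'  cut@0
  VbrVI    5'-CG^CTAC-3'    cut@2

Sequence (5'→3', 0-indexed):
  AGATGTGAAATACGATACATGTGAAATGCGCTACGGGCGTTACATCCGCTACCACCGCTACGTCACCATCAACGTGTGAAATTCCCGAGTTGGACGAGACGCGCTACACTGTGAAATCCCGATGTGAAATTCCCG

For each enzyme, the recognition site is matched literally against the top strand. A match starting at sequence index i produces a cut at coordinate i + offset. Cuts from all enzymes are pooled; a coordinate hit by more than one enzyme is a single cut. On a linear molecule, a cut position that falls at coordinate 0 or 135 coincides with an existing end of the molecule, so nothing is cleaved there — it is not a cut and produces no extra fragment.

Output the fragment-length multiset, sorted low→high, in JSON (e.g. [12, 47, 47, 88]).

[2,3,6,9,11,13,13,13,14,16,17,18]

Scan for sites:
  JekVI TTGG/1: at [89] ⇒ [90]
  UxaV CCCGA/5: at [83, 117] ⇒ [88, 122]
  CdoX TGTGAAAT/0: at [3, 19, 74, 109, 122] ⇒ [3, 19, 74, 109, 122]
  VbrVI CGCTAC/2: at [28, 46, 55, 101] ⇒ [30, 48, 57, 103]

All cut coordinates (distinct, sorted): [3, 19, 30, 48, 57, 74, 88, 90, 103, 109, 122]

Fragment lengths:
  [0,3): 3 bp
  [3,19): 16 bp
  [19,30): 11 bp
  [30,48): 18 bp
  [48,57): 9 bp
  [57,74): 17 bp
  [74,88): 14 bp
  [88,90): 2 bp
  [90,103): 13 bp
  [103,109): 6 bp
  [109,122): 13 bp
  [122,135): 13 bp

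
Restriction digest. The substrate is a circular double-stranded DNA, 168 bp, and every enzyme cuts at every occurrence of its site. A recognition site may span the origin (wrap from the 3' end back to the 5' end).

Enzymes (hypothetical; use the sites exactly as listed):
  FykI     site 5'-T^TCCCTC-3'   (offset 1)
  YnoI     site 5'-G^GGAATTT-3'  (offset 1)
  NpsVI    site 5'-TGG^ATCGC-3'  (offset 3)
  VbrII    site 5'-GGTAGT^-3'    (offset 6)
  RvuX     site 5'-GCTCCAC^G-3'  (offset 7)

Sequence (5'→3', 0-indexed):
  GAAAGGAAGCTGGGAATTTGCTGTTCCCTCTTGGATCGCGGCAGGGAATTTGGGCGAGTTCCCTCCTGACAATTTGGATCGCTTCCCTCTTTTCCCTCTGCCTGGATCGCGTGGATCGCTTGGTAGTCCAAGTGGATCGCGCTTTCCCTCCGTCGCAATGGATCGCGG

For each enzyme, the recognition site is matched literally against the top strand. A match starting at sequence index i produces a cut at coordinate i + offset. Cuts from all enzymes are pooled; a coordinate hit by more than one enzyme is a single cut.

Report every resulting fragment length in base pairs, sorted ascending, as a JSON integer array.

Per-enzyme occurrences:
  FykI TTCCCTC/1: at [23, 58, 82, 91, 143] ⇒ [24, 59, 83, 92, 144]
  YnoI GGGAATTT/1: at [11, 43] ⇒ [12, 44]
  NpsVI TGGATCGC/3: at [31, 74, 102, 111, 132, 158] ⇒ [34, 77, 105, 114, 135, 161]
  VbrII GGTAGT/6: at [121] ⇒ [127]
  RvuX (GCTCCACG, off=7): no sites

Pooled cuts: [12, 24, 34, 44, 59, 77, 83, 92, 105, 114, 127, 135, 144, 161]

Fragments:
  12→24: 12 bp
  24→34: 10 bp
  34→44: 10 bp
  44→59: 15 bp
  59→77: 18 bp
  77→83: 6 bp
  83→92: 9 bp
  92→105: 13 bp
  105→114: 9 bp
  114→127: 13 bp
  127→135: 8 bp
  135→144: 9 bp
  144→161: 17 bp
  161→12 (wrap): 168-161+12 = 19 bp

[6,8,9,9,9,10,10,12,13,13,15,17,18,19]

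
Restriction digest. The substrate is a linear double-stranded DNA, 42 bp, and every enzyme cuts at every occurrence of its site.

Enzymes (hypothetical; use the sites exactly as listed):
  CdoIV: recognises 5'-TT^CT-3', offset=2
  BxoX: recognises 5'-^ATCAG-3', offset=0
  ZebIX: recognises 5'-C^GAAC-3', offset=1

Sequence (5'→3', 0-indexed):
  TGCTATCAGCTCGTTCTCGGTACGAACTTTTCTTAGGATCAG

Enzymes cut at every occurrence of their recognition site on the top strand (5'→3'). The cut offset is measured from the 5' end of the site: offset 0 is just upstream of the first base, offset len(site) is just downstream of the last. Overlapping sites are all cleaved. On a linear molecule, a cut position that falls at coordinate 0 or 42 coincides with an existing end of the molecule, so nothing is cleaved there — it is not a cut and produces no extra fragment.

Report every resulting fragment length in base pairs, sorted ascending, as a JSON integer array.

Site scan:
  CdoIV (TTCT, off=2): starts [13, 29] → cuts [15, 31]
  BxoX (ATCAG, off=0): starts [4, 37] → cuts [4, 37]
  ZebIX (CGAAC, off=1): starts [22] → cuts [23]

All cut coordinates (distinct, sorted): [4, 15, 23, 31, 37]

Fragments:
  [0,4): 4 bp
  [4,15): 11 bp
  [15,23): 8 bp
  [23,31): 8 bp
  [31,37): 6 bp
  [37,42): 5 bp

[4,5,6,8,8,11]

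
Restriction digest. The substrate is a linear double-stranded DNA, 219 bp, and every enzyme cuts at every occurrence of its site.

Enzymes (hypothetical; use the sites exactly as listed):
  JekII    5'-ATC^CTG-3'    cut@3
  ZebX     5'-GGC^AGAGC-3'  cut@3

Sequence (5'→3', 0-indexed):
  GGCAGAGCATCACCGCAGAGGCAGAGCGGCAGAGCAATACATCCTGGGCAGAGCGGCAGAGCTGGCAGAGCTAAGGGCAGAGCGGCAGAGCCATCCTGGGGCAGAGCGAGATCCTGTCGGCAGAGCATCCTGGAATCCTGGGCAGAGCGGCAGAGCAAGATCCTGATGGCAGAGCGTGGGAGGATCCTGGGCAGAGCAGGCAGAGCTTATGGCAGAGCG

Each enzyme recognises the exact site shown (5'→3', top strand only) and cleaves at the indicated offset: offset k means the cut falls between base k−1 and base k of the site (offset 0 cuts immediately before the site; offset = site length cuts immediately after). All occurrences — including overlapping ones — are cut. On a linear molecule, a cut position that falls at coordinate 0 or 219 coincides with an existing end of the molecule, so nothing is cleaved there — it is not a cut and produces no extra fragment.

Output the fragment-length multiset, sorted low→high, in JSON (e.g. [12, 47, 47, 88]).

[3,6,6,6,6,7,8,8,8,8,8,8,8,8,9,9,9,11,11,12,12,13,16,19]

Per-enzyme occurrences:
  JekII ATCCTG/3: at [40, 92, 110, 126, 134, 159, 183] ⇒ [43, 95, 113, 129, 137, 162, 186]
  ZebX GGCAGAGC/3: at [0, 19, 27, 46, 54, 63, 75, 83, 99, 118, 140, 148, 167, 189, 198, 210] ⇒ [3, 22, 30, 49, 57, 66, 78, 86, 102, 121, 143, 151, 170, 192, 201, 213]

All cut coordinates (distinct, sorted): [3, 22, 30, 43, 49, 57, 66, 78, 86, 95, 102, 113, 121, 129, 137, 143, 151, 162, 170, 186, 192, 201, 213]

Fragments:
  [0,3): 3 bp
  [3,22): 19 bp
  [22,30): 8 bp
  [30,43): 13 bp
  [43,49): 6 bp
  [49,57): 8 bp
  [57,66): 9 bp
  [66,78): 12 bp
  [78,86): 8 bp
  [86,95): 9 bp
  [95,102): 7 bp
  [102,113): 11 bp
  [113,121): 8 bp
  [121,129): 8 bp
  [129,137): 8 bp
  [137,143): 6 bp
  [143,151): 8 bp
  [151,162): 11 bp
  [162,170): 8 bp
  [170,186): 16 bp
  [186,192): 6 bp
  [192,201): 9 bp
  [201,213): 12 bp
  [213,219): 6 bp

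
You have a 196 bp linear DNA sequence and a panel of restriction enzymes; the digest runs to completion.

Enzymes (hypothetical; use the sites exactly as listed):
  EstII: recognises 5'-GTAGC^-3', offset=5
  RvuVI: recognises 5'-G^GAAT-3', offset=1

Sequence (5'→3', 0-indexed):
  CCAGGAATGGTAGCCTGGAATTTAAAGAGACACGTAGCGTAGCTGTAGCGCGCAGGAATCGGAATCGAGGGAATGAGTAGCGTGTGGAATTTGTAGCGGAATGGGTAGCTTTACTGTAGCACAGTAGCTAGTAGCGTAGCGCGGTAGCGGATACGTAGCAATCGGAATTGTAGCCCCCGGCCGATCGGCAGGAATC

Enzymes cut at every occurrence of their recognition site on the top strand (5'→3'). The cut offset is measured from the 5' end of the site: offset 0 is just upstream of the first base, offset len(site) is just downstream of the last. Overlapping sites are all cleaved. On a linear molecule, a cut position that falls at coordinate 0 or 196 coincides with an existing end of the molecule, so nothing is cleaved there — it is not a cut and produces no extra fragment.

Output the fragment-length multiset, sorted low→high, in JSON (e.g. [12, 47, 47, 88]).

Scan for sites:
  EstII (GTAGC, off=5): starts [9, 33, 38, 44, 76, 92, 104, 115, 123, 130, 135, 143, 154, 169] → cuts [14, 38, 43, 49, 81, 97, 109, 120, 128, 135, 140, 148, 159, 174]
  RvuVI (GGAAT, off=1): starts [3, 16, 54, 60, 69, 85, 97, 163, 190] → cuts [4, 17, 55, 61, 70, 86, 98, 164, 191]

All cut coordinates (distinct, sorted): [4, 14, 17, 38, 43, 49, 55, 61, 70, 81, 86, 97, 98, 109, 120, 128, 135, 140, 148, 159, 164, 174, 191]

Fragment lengths:
  [0,4): 4 bp
  [4,14): 10 bp
  [14,17): 3 bp
  [17,38): 21 bp
  [38,43): 5 bp
  [43,49): 6 bp
  [49,55): 6 bp
  [55,61): 6 bp
  [61,70): 9 bp
  [70,81): 11 bp
  [81,86): 5 bp
  [86,97): 11 bp
  [97,98): 1 bp
  [98,109): 11 bp
  [109,120): 11 bp
  [120,128): 8 bp
  [128,135): 7 bp
  [135,140): 5 bp
  [140,148): 8 bp
  [148,159): 11 bp
  [159,164): 5 bp
  [164,174): 10 bp
  [174,191): 17 bp
  [191,196): 5 bp

[1,3,4,5,5,5,5,5,6,6,6,7,8,8,9,10,10,11,11,11,11,11,17,21]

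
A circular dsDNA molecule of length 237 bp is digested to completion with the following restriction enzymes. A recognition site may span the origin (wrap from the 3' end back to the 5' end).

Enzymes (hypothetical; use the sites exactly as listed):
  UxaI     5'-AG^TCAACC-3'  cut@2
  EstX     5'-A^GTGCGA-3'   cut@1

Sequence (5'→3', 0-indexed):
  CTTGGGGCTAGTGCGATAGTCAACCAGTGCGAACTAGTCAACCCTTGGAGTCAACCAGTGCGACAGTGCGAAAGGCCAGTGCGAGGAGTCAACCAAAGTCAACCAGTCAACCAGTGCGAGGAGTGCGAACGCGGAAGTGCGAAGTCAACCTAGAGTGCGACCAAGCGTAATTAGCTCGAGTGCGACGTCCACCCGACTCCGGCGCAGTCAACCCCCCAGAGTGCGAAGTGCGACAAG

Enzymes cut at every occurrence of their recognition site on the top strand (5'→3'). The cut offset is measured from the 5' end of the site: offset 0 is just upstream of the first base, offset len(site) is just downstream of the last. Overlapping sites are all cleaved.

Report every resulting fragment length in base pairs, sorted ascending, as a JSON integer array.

Site scan:
  UxaI AGTCAACC/2: at [17, 35, 48, 86, 96, 104, 142, 205] ⇒ [19, 37, 50, 88, 98, 106, 144, 207]
  EstX AGTGCGA/1: at [9, 25, 56, 64, 77, 112, 121, 135, 153, 178, 219, 226] ⇒ [10, 26, 57, 65, 78, 113, 122, 136, 154, 179, 220, 227]

All cut coordinates (distinct, sorted): [10, 19, 26, 37, 50, 57, 65, 78, 88, 98, 106, 113, 122, 136, 144, 154, 179, 207, 220, 227]

Fragment lengths:
  10→19: 9 bp
  19→26: 7 bp
  26→37: 11 bp
  37→50: 13 bp
  50→57: 7 bp
  57→65: 8 bp
  65→78: 13 bp
  78→88: 10 bp
  88→98: 10 bp
  98→106: 8 bp
  106→113: 7 bp
  113→122: 9 bp
  122→136: 14 bp
  136→144: 8 bp
  144→154: 10 bp
  154→179: 25 bp
  179→207: 28 bp
  207→220: 13 bp
  220→227: 7 bp
  227→10 (wrap): 237-227+10 = 20 bp

[7,7,7,7,8,8,8,9,9,10,10,10,11,13,13,13,14,20,25,28]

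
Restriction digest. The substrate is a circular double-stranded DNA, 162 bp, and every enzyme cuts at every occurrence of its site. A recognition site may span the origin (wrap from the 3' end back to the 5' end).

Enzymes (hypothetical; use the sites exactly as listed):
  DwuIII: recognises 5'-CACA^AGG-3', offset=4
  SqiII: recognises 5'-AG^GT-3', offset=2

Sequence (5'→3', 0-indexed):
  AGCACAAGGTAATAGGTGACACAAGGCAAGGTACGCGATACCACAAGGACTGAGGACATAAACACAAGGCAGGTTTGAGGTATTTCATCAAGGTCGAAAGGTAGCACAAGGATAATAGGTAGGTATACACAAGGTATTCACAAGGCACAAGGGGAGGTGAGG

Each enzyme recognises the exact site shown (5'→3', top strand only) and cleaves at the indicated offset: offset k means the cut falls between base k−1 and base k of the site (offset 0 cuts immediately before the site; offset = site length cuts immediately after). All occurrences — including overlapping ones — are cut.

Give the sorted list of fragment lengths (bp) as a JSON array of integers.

Site scan:
  DwuIII CACAAGG/4: at [2, 19, 41, 62, 104, 127, 138, 145] ⇒ [6, 23, 45, 66, 108, 131, 142, 149]
  SqiII AGGT/2: at [6, 13, 28, 70, 77, 90, 98, 116, 120, 131, 154] ⇒ [8, 15, 30, 72, 79, 92, 100, 118, 122, 133, 156]

Pooled cuts: [6, 8, 15, 23, 30, 45, 66, 72, 79, 92, 100, 108, 118, 122, 131, 133, 142, 149, 156]

Fragment lengths:
  6→8: 2 bp
  8→15: 7 bp
  15→23: 8 bp
  23→30: 7 bp
  30→45: 15 bp
  45→66: 21 bp
  66→72: 6 bp
  72→79: 7 bp
  79→92: 13 bp
  92→100: 8 bp
  100→108: 8 bp
  108→118: 10 bp
  118→122: 4 bp
  122→131: 9 bp
  131→133: 2 bp
  133→142: 9 bp
  142→149: 7 bp
  149→156: 7 bp
  156→6 (wrap): 162-156+6 = 12 bp

[2,2,4,6,7,7,7,7,7,8,8,8,9,9,10,12,13,15,21]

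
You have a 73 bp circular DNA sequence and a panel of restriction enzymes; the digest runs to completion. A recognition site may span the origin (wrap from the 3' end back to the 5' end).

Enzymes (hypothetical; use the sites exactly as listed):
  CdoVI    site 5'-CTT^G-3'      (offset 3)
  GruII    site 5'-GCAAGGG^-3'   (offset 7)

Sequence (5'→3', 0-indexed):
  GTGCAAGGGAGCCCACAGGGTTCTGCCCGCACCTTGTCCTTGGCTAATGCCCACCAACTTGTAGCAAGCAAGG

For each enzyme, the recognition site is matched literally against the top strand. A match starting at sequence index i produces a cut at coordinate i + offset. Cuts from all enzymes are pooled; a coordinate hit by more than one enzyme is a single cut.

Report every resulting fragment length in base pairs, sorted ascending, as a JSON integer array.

[6,8,14,19,26]

Site scan:
  CdoVI (CTTG, off=3): starts [32, 38, 57] → cuts [35, 41, 60]
  GruII (GCAAGGG, off=7): starts [2, 67] → cuts [1, 9]

Pooled cuts: [1, 9, 35, 41, 60]

Fragment lengths:
  1→9: 8 bp
  9→35: 26 bp
  35→41: 6 bp
  41→60: 19 bp
  60→1 (wrap): 73-60+1 = 14 bp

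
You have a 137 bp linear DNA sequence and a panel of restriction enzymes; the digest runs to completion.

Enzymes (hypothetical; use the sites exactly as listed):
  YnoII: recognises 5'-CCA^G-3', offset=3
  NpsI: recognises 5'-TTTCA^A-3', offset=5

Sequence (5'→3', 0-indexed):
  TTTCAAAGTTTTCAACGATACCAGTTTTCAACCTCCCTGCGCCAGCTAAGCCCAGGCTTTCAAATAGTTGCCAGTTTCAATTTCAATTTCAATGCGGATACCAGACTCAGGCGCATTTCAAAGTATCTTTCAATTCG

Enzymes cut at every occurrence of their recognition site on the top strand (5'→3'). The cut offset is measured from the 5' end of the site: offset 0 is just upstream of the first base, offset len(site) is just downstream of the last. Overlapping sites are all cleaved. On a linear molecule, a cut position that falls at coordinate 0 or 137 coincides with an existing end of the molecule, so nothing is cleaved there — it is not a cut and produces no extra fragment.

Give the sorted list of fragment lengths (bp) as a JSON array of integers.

[5,5,6,6,6,7,8,9,9,10,11,12,12,14,17]

Per-enzyme occurrences:
  YnoII (CCAG, off=3): starts [20, 41, 51, 70, 100] → cuts [23, 44, 54, 73, 103]
  NpsI (TTTCAA, off=5): starts [0, 9, 25, 57, 74, 80, 86, 115, 127] → cuts [5, 14, 30, 62, 79, 85, 91, 120, 132]

Pooled cuts: [5, 14, 23, 30, 44, 54, 62, 73, 79, 85, 91, 103, 120, 132]

Fragment lengths:
  [0,5): 5 bp
  [5,14): 9 bp
  [14,23): 9 bp
  [23,30): 7 bp
  [30,44): 14 bp
  [44,54): 10 bp
  [54,62): 8 bp
  [62,73): 11 bp
  [73,79): 6 bp
  [79,85): 6 bp
  [85,91): 6 bp
  [91,103): 12 bp
  [103,120): 17 bp
  [120,132): 12 bp
  [132,137): 5 bp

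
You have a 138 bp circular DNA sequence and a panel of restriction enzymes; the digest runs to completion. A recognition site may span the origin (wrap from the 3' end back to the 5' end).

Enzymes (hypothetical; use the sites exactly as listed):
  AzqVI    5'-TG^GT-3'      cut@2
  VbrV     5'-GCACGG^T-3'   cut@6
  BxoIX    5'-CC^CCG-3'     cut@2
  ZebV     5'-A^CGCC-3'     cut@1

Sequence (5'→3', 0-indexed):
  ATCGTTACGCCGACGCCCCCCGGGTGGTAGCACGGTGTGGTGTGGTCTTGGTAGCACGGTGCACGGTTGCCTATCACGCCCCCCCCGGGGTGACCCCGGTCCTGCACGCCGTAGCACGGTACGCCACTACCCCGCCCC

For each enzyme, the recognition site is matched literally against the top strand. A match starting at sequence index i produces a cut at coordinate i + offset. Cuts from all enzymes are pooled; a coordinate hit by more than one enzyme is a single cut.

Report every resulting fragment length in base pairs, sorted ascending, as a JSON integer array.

Per-enzyme occurrences:
  AzqVI TGGT/2: at [24, 37, 42, 48] ⇒ [26, 39, 44, 50]
  VbrV GCACGGT/6: at [29, 53, 60, 113] ⇒ [35, 59, 66, 119]
  BxoIX CCCCG/2: at [17, 82, 93, 129] ⇒ [19, 84, 95, 131]
  ZebV ACGCC/1: at [6, 12, 75, 105, 120] ⇒ [7, 13, 76, 106, 121]

All cut coordinates (distinct, sorted): [7, 13, 19, 26, 35, 39, 44, 50, 59, 66, 76, 84, 95, 106, 119, 121, 131]

Fragments:
  7→13: 6 bp
  13→19: 6 bp
  19→26: 7 bp
  26→35: 9 bp
  35→39: 4 bp
  39→44: 5 bp
  44→50: 6 bp
  50→59: 9 bp
  59→66: 7 bp
  66→76: 10 bp
  76→84: 8 bp
  84→95: 11 bp
  95→106: 11 bp
  106→119: 13 bp
  119→121: 2 bp
  121→131: 10 bp
  131→7 (wrap): 138-131+7 = 14 bp

[2,4,5,6,6,6,7,7,8,9,9,10,10,11,11,13,14]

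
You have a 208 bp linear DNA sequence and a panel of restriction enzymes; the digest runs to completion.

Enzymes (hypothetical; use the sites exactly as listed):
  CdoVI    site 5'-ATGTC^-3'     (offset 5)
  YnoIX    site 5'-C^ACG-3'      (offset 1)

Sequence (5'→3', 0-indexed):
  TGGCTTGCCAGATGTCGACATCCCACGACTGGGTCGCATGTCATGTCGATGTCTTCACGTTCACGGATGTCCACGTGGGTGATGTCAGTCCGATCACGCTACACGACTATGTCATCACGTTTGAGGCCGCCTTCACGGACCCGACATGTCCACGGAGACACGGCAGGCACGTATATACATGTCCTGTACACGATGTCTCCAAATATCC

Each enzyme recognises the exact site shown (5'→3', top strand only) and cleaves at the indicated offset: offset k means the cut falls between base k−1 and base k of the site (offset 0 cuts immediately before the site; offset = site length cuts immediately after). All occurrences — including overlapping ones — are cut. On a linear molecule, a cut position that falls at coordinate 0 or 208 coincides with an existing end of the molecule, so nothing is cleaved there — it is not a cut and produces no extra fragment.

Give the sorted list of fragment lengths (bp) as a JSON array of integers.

Per-enzyme occurrences:
  CdoVI ATGTC/5: at [11, 37, 42, 48, 66, 81, 108, 145, 178, 192] ⇒ [16, 42, 47, 53, 71, 86, 113, 150, 183, 197]
  YnoIX CACG/1: at [23, 55, 61, 71, 94, 101, 115, 133, 150, 158, 167, 188] ⇒ [24, 56, 62, 72, 95, 102, 116, 134, 151, 159, 168, 189]

Pooled cuts: [16, 24, 42, 47, 53, 56, 62, 71, 72, 86, 95, 102, 113, 116, 134, 150, 151, 159, 168, 183, 189, 197]

Fragment lengths:
  [0,16): 16 bp
  [16,24): 8 bp
  [24,42): 18 bp
  [42,47): 5 bp
  [47,53): 6 bp
  [53,56): 3 bp
  [56,62): 6 bp
  [62,71): 9 bp
  [71,72): 1 bp
  [72,86): 14 bp
  [86,95): 9 bp
  [95,102): 7 bp
  [102,113): 11 bp
  [113,116): 3 bp
  [116,134): 18 bp
  [134,150): 16 bp
  [150,151): 1 bp
  [151,159): 8 bp
  [159,168): 9 bp
  [168,183): 15 bp
  [183,189): 6 bp
  [189,197): 8 bp
  [197,208): 11 bp

[1,1,3,3,5,6,6,6,7,8,8,8,9,9,9,11,11,14,15,16,16,18,18]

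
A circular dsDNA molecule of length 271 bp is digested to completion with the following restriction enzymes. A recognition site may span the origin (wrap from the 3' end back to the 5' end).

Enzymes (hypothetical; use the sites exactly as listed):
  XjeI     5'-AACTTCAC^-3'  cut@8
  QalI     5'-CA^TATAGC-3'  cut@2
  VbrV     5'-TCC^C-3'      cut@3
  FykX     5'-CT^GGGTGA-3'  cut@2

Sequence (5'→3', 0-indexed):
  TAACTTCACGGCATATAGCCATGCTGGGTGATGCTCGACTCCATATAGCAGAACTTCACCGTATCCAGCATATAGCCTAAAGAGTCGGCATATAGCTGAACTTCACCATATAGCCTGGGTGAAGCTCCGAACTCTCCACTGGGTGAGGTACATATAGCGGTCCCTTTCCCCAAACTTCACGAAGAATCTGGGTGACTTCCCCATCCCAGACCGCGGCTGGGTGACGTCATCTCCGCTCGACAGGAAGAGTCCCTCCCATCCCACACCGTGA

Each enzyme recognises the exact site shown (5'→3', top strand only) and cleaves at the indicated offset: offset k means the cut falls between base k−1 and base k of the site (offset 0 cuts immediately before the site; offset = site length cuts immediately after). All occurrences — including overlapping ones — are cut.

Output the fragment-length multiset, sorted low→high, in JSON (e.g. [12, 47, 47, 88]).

[2,4,4,5,6,6,8,9,11,11,11,11,12,12,12,16,16,18,19,20,24,34]

Per-enzyme occurrences:
  XjeI (AACTTCAC, off=8): starts [1, 51, 98, 172] → cuts [9, 59, 106, 180]
  QalI (CATATAGC, off=2): starts [11, 41, 68, 88, 106, 150] → cuts [13, 43, 70, 90, 108, 152]
  VbrV (TCCC, off=3): starts [160, 166, 197, 203, 249, 253, 258] → cuts [163, 169, 200, 206, 252, 256, 261]
  FykX (CTGGGTGA, off=2): starts [23, 114, 138, 187, 216] → cuts [25, 116, 140, 189, 218]

All cut coordinates (distinct, sorted): [9, 13, 25, 43, 59, 70, 90, 106, 108, 116, 140, 152, 163, 169, 180, 189, 200, 206, 218, 252, 256, 261]

Fragments:
  9→13: 4 bp
  13→25: 12 bp
  25→43: 18 bp
  43→59: 16 bp
  59→70: 11 bp
  70→90: 20 bp
  90→106: 16 bp
  106→108: 2 bp
  108→116: 8 bp
  116→140: 24 bp
  140→152: 12 bp
  152→163: 11 bp
  163→169: 6 bp
  169→180: 11 bp
  180→189: 9 bp
  189→200: 11 bp
  200→206: 6 bp
  206→218: 12 bp
  218→252: 34 bp
  252→256: 4 bp
  256→261: 5 bp
  261→9 (wrap): 271-261+9 = 19 bp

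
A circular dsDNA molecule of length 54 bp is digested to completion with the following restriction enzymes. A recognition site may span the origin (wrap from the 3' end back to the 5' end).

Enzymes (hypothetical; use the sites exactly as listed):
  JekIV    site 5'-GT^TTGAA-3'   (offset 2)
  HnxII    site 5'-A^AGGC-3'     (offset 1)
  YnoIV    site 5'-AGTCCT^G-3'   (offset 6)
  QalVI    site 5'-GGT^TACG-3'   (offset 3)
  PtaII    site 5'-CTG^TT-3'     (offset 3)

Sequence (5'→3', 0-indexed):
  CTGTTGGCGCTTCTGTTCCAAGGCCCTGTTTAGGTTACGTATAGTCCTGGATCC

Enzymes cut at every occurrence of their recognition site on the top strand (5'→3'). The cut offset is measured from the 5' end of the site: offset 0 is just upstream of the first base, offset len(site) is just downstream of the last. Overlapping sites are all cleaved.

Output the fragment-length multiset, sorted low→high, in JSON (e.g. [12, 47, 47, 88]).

[5,7,8,9,12,13]

Site scan:
  JekIV (GTTTGAA, off=2): no sites
  HnxII AAGGC/1: at [19] ⇒ [20]
  YnoIV AGTCCTG/6: at [42] ⇒ [48]
  QalVI GGTTACG/3: at [32] ⇒ [35]
  PtaII CTGTT/3: at [0, 12, 25] ⇒ [3, 15, 28]

Pooled cuts: [3, 15, 20, 28, 35, 48]

Fragments:
  3→15: 12 bp
  15→20: 5 bp
  20→28: 8 bp
  28→35: 7 bp
  35→48: 13 bp
  48→3 (wrap): 54-48+3 = 9 bp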